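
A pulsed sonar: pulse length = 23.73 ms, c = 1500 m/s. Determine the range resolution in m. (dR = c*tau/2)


17.7975 m


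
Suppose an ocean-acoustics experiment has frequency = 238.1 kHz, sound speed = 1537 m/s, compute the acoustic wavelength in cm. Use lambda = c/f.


lambda = c/f = 1537 / 238100 = 0.0065 m = 0.65 cm

0.65 cm


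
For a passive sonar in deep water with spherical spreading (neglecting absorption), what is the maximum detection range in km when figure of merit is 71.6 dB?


3.8 km


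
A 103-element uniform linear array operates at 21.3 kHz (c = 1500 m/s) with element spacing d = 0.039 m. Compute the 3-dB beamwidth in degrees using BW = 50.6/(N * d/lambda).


Step 1: lambda = 1500/21300 = 0.07042 m
Step 2: d/lambda = 0.039/0.07042 = 0.5538
Step 3: BW = 50.6/(N * d/lambda) = 50.6/(103 * 0.5538) = 0.89

0.89 deg


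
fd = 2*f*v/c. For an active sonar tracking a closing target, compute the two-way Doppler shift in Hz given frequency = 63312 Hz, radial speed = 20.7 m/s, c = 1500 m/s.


1747.41 Hz


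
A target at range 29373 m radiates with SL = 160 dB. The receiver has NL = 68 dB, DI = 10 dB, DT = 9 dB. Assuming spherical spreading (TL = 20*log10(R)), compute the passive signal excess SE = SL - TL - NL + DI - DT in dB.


Step 1: TL = 20*log10(29373) = 89.36 dB
Step 2: SE = 160 - 89.36 - 68 + 10 - 9 = 3.64

3.64 dB


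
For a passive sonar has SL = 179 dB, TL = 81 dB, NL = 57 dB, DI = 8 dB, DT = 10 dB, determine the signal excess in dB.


SE = SL - TL - NL + DI - DT = 179 - 81 - 57 + 8 - 10 = 39

39 dB


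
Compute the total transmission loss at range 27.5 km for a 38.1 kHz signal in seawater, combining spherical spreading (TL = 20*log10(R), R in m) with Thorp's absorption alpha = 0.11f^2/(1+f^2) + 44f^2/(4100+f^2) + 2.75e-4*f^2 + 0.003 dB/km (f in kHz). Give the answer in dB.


419.26 dB


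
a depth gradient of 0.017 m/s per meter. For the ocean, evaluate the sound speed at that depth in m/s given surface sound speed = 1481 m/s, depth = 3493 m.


1540.381 m/s


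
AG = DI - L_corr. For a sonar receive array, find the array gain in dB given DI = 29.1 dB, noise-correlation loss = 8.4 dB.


20.7 dB


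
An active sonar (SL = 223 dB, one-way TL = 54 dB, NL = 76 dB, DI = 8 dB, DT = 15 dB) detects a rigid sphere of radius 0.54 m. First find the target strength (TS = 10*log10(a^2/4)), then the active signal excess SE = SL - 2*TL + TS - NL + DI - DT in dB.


Step 1: TS = 10*log10(0.54^2/4) = -11.37 dB
Step 2: SE = SL - 2*TL + TS - NL + DI - DT = 223 - 2*54 + (-11.37) - 76 + 8 - 15 = 20.63

20.63 dB


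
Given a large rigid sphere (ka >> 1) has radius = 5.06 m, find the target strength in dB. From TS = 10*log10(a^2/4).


TS = 10*log10(5.06^2 / 4) = 10*log10(6.4009) = 8.06

8.06 dB


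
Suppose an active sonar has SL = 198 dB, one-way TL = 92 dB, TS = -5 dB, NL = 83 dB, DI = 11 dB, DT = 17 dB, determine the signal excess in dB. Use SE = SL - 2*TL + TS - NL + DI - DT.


-80 dB


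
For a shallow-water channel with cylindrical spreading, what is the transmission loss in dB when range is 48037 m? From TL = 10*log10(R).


TL = 10*log10(48037) = 46.82

46.82 dB


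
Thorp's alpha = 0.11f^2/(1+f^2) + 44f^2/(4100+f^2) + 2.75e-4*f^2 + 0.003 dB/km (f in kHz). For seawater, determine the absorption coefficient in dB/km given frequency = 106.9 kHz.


35.638 dB/km


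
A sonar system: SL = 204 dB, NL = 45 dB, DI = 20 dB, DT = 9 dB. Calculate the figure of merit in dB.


FOM = SL - NL + DI - DT = 204 - 45 + 20 - 9 = 170

170 dB


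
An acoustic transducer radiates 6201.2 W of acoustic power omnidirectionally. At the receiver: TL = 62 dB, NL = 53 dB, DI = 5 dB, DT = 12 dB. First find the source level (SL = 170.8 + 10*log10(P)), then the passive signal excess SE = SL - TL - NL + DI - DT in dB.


Step 1: SL = 170.8 + 10*log10(6201.2) = 208.72 dB
Step 2: SE = SL - TL - NL + DI - DT = 208.72 - 62 - 53 + 5 - 12 = 86.72

86.72 dB


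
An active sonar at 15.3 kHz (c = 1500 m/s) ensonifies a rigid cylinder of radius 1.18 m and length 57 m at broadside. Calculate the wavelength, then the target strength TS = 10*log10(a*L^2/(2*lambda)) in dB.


Step 1: lambda = c/f = 1500/15300 = 0.09804 m
Step 2: TS = 10*log10(a*L^2/(2*lambda)) = 10*log10(1.18*57^2/(2*0.09804)) = 42.91

42.91 dB


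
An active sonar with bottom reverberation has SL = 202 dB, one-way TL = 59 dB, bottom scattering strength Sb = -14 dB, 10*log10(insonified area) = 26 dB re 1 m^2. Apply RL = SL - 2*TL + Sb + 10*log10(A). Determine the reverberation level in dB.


RL = SL - 2*TL + Sb + 10*log10(A) = 202 - 2*59 + (-14) + 26 = 96

96 dB


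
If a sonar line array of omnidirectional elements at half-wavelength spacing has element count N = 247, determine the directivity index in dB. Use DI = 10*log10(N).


DI = 10*log10(247) = 23.93

23.93 dB


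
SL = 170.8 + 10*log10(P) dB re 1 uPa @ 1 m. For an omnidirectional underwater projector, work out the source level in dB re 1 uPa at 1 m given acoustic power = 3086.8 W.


SL = 170.8 + 10*log10(3086.8) = 170.8 + 34.9 = 205.7

205.7 dB


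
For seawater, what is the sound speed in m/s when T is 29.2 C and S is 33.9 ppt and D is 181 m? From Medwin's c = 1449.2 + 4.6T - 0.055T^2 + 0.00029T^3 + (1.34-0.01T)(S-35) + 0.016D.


c = 1449.2 + 4.6*29.2 - 0.055*29.2^2 + 0.00029*29.2^3 + (1.34 - 0.01*29.2)*(33.9 - 35) + 0.016*181 = 1545.59

1545.59 m/s


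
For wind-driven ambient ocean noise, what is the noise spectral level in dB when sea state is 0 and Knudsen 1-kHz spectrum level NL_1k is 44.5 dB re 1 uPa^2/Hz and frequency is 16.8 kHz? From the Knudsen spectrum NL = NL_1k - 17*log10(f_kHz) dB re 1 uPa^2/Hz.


23.67 dB


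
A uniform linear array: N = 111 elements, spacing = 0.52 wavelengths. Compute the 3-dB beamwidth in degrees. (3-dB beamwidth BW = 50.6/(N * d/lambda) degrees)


BW = 50.6 / (111 * 0.52) = 50.6 / 57.72 = 0.88

0.88 deg


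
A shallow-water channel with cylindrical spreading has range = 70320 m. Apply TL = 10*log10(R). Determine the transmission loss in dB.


TL = 10*log10(70320) = 48.47

48.47 dB


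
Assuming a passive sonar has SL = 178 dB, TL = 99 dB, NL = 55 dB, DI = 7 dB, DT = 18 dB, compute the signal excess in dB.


SE = SL - TL - NL + DI - DT = 178 - 99 - 55 + 7 - 18 = 13

13 dB


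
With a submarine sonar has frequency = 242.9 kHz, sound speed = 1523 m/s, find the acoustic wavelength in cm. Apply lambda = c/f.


lambda = c/f = 1523 / 242900 = 0.0063 m = 0.63 cm

0.63 cm


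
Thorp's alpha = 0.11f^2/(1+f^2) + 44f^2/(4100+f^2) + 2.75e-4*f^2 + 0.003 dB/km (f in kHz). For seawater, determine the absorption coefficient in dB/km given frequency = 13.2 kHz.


1.954 dB/km


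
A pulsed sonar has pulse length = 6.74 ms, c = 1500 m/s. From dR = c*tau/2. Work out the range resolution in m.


5.055 m


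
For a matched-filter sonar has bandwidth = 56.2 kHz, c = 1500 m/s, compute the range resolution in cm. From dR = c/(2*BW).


dR = c/(2*BW) = 1500 / (2 * 56.2e3) = 0.0133 m = 1.33 cm

1.33 cm


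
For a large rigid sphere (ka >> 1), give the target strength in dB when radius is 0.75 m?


TS = 10*log10(0.75^2 / 4) = 10*log10(0.140625) = -8.52

-8.52 dB


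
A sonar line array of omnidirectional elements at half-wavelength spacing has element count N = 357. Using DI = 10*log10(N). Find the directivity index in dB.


DI = 10*log10(357) = 25.53

25.53 dB


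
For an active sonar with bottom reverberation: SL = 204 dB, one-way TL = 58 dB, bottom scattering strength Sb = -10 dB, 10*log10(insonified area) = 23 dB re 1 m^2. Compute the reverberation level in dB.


101 dB


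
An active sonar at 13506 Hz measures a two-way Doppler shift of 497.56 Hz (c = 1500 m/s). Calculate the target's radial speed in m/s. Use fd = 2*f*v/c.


From fd = 2*f*v/c, v = c*fd/(2*f) = 1500 * 497.56 / (2*13506) = 27.63

27.63 m/s


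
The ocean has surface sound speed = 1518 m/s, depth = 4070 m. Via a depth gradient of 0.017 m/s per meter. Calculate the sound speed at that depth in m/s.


1587.19 m/s


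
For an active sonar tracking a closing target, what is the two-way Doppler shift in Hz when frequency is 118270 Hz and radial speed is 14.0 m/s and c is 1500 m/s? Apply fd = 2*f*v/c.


fd = 2*f*v/c = 2 * 118270 * 14.0 / 1500 = 2207.71

2207.71 Hz


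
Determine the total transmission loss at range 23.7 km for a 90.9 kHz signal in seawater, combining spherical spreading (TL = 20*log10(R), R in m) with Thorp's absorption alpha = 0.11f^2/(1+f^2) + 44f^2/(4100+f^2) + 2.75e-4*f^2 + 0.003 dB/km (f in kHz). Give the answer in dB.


840.99 dB


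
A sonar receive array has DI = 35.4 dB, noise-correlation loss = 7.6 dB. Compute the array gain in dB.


AG = DI - L_corr = 35.4 - 7.6 = 27.8

27.8 dB


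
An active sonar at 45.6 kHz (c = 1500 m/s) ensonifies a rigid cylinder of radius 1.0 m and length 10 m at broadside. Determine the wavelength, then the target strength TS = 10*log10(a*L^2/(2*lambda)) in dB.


Step 1: lambda = c/f = 1500/45600 = 0.03289 m
Step 2: TS = 10*log10(a*L^2/(2*lambda)) = 10*log10(1.0*10^2/(2*0.03289)) = 31.82

31.82 dB


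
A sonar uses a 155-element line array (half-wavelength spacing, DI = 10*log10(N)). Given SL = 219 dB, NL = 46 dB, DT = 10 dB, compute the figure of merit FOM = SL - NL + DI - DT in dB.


184.9 dB


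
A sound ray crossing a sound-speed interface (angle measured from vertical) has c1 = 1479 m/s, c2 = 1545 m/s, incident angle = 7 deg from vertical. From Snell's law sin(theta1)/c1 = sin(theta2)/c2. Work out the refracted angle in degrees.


7.31 deg


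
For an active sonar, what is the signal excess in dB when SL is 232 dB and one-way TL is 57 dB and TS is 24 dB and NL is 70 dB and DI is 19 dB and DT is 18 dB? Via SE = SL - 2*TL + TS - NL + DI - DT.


73 dB


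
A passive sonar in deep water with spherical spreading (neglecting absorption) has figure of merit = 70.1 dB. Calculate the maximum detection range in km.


At max range FOM = TL, so 20*log10(R) = 70.1
R = 10^(70.1/20) = 3198.9 m = 3.2 km

3.2 km


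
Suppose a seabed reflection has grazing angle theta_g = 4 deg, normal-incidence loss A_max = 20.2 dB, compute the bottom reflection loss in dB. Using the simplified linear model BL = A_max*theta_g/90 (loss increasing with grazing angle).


0.9 dB


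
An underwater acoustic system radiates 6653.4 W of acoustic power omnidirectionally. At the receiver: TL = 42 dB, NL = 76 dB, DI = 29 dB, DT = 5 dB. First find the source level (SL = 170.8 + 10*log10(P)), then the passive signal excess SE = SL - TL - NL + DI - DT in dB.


Step 1: SL = 170.8 + 10*log10(6653.4) = 209.03 dB
Step 2: SE = SL - TL - NL + DI - DT = 209.03 - 42 - 76 + 29 - 5 = 115.03

115.03 dB


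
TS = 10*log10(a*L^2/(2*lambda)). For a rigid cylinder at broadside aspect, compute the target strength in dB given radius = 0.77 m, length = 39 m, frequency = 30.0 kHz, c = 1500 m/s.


40.69 dB


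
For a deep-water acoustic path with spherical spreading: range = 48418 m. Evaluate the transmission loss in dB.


TL = 20*log10(48418) = 93.7

93.7 dB


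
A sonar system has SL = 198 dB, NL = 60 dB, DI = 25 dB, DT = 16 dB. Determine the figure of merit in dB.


FOM = SL - NL + DI - DT = 198 - 60 + 25 - 16 = 147

147 dB


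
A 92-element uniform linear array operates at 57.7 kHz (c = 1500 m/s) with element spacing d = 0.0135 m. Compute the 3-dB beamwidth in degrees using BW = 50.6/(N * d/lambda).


1.06 deg


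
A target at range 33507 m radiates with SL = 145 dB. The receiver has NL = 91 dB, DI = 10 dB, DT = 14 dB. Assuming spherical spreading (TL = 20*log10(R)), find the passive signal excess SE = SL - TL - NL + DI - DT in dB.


Step 1: TL = 20*log10(33507) = 90.5 dB
Step 2: SE = 145 - 90.5 - 91 + 10 - 14 = -40.5

-40.5 dB


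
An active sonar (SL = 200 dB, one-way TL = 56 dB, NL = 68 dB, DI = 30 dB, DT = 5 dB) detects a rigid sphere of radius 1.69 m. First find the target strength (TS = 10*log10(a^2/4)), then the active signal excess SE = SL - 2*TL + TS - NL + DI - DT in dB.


Step 1: TS = 10*log10(1.69^2/4) = -1.46 dB
Step 2: SE = SL - 2*TL + TS - NL + DI - DT = 200 - 2*56 + (-1.46) - 68 + 30 - 5 = 43.54

43.54 dB


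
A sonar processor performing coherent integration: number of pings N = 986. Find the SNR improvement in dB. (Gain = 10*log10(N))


29.94 dB


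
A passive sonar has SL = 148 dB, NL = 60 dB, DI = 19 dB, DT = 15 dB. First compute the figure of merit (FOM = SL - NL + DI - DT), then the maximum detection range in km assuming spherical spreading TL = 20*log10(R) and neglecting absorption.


Step 1: FOM = SL - NL + DI - DT = 148 - 60 + 19 - 15 = 92 dB
Step 2: at max range FOM = TL = 20*log10(R), so R = 10^(92/20) = 39810.72 m = 39.81 km

39.81 km


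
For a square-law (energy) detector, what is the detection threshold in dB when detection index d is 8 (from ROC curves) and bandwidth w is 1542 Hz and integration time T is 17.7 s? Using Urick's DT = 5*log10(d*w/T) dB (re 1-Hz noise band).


DT = 5*log10(d*w/T) = 5*log10(8 * 1542 / 17.7) = 5*log10(696.95) = 14.22

14.22 dB


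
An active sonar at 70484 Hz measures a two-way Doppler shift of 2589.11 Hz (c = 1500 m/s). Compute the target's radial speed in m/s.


27.55 m/s


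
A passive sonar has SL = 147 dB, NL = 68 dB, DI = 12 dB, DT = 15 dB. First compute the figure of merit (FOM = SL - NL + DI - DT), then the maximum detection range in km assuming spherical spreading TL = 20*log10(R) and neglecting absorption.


Step 1: FOM = SL - NL + DI - DT = 147 - 68 + 12 - 15 = 76 dB
Step 2: at max range FOM = TL = 20*log10(R), so R = 10^(76/20) = 6309.57 m = 6.31 km

6.31 km


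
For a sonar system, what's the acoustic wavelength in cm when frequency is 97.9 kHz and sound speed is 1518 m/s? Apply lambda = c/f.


1.55 cm


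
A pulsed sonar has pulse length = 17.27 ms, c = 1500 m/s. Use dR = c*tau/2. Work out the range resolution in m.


dR = c*tau/2 = 1500 * 17.27e-3 / 2 = 12.9525

12.9525 m


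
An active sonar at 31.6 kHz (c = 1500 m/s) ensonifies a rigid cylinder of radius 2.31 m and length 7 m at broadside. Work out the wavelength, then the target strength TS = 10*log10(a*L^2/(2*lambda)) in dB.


Step 1: lambda = c/f = 1500/31600 = 0.04747 m
Step 2: TS = 10*log10(a*L^2/(2*lambda)) = 10*log10(2.31*7^2/(2*0.04747)) = 30.76

30.76 dB


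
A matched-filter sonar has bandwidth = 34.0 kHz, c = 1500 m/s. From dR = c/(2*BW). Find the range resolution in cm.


dR = c/(2*BW) = 1500 / (2 * 34.0e3) = 0.0221 m = 2.21 cm

2.21 cm


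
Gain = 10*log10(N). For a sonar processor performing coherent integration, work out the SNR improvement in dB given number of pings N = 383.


Gain = 10*log10(383) = 25.83

25.83 dB


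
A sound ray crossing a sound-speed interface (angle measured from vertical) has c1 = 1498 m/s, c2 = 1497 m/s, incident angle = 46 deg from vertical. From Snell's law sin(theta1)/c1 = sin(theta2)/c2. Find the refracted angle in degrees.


45.96 deg


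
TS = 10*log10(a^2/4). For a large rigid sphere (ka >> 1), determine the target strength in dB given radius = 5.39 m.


TS = 10*log10(5.39^2 / 4) = 10*log10(7.263025) = 8.61

8.61 dB


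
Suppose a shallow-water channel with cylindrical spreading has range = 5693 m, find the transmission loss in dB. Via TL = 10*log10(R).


TL = 10*log10(5693) = 37.55

37.55 dB


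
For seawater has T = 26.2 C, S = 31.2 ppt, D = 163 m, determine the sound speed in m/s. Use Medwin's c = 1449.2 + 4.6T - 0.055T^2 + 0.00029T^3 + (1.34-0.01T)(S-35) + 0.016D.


1535.69 m/s


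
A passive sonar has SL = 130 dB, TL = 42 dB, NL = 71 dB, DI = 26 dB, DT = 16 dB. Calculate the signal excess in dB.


27 dB


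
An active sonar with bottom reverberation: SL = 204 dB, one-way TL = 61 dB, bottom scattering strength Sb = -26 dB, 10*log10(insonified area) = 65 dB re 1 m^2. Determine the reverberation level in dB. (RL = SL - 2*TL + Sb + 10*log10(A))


RL = SL - 2*TL + Sb + 10*log10(A) = 204 - 2*61 + (-26) + 65 = 121

121 dB


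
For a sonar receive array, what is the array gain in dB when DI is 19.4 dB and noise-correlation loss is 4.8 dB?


AG = DI - L_corr = 19.4 - 4.8 = 14.6

14.6 dB


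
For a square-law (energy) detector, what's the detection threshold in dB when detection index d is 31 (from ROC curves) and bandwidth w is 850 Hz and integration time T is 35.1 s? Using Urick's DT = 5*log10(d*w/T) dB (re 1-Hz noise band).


DT = 5*log10(d*w/T) = 5*log10(31 * 850 / 35.1) = 5*log10(750.71) = 14.38

14.38 dB


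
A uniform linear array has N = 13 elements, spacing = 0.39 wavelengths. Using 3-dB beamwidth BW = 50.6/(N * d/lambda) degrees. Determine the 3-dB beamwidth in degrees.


BW = 50.6 / (13 * 0.39) = 50.6 / 5.07 = 9.98

9.98 deg


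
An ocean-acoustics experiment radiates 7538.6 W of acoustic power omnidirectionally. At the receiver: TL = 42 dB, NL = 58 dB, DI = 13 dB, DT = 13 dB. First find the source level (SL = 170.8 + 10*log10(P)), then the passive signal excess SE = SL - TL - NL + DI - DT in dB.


Step 1: SL = 170.8 + 10*log10(7538.6) = 209.57 dB
Step 2: SE = SL - TL - NL + DI - DT = 209.57 - 42 - 58 + 13 - 13 = 109.57

109.57 dB


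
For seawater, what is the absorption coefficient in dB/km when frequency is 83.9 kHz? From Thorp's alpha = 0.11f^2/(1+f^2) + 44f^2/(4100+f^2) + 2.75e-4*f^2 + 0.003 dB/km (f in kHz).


29.854 dB/km


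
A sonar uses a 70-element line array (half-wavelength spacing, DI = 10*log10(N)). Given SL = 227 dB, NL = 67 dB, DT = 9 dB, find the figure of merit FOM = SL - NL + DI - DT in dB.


Step 1: DI = 10*log10(70) = 18.45 dB
Step 2: FOM = SL - NL + DI - DT = 227 - 67 + 18.45 - 9 = 169.45

169.45 dB


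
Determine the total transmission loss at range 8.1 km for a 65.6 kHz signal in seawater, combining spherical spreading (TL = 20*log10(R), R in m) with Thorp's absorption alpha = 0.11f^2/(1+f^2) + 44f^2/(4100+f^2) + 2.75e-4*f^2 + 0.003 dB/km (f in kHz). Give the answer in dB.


Step 1 (Thorp): alpha = 0.11*4303.36/(1+4303.36) + 44*4303.36/(4100+4303.36) + 2.75e-4*4303.36 + 0.003 = 23.8288 dB/km
Step 2: TL_spread = 20*log10(8100) = 78.17 dB
Step 3: TL_abs = alpha*R = 23.8288 * 8.1 = 193.01 dB
Step 4: TL_total = 78.17 + 193.01 = 271.18

271.18 dB


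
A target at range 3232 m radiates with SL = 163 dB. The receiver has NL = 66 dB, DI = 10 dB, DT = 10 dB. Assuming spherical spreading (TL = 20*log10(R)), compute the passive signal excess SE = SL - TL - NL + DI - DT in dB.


Step 1: TL = 20*log10(3232) = 70.19 dB
Step 2: SE = 163 - 70.19 - 66 + 10 - 10 = 26.81

26.81 dB


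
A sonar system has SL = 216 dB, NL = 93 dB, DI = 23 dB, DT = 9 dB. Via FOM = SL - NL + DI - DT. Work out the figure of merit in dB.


FOM = SL - NL + DI - DT = 216 - 93 + 23 - 9 = 137

137 dB


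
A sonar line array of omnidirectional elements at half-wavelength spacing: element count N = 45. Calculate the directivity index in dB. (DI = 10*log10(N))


DI = 10*log10(45) = 16.53

16.53 dB


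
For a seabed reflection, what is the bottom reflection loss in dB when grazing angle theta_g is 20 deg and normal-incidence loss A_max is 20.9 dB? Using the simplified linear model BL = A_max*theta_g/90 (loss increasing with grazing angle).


4.64 dB


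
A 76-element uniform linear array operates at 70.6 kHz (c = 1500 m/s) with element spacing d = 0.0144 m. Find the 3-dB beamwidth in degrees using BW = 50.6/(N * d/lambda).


Step 1: lambda = 1500/70600 = 0.02125 m
Step 2: d/lambda = 0.0144/0.02125 = 0.6776
Step 3: BW = 50.6/(N * d/lambda) = 50.6/(76 * 0.6776) = 0.98

0.98 deg


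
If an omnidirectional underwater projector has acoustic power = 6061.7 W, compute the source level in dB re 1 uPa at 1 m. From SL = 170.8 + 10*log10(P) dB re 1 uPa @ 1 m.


SL = 170.8 + 10*log10(6061.7) = 170.8 + 37.83 = 208.63

208.63 dB


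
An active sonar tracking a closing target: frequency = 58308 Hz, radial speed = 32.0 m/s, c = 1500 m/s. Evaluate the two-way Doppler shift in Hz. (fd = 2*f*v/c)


fd = 2*f*v/c = 2 * 58308 * 32.0 / 1500 = 2487.81

2487.81 Hz


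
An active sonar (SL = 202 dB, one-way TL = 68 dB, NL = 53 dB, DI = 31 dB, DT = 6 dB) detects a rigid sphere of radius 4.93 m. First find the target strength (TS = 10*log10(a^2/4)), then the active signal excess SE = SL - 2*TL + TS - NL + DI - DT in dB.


Step 1: TS = 10*log10(4.93^2/4) = 7.84 dB
Step 2: SE = SL - 2*TL + TS - NL + DI - DT = 202 - 2*68 + (7.84) - 53 + 31 - 6 = 45.84

45.84 dB


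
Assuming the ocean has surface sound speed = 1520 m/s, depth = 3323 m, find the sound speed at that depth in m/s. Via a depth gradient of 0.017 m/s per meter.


c = 1520 + 0.017 * 3323 = 1576.491

1576.491 m/s


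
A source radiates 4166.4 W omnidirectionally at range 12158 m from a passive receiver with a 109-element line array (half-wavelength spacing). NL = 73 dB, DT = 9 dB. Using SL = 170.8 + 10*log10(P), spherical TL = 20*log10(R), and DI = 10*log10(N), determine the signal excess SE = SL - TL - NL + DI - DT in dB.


Step 1: SL = 170.8 + 10*log10(4166.4) = 207.0 dB
Step 2: TL = 20*log10(12158) = 81.7 dB
Step 3: DI = 10*log10(109) = 20.37 dB
Step 4: SE = SL - TL - NL + DI - DT = 207.0 - 81.7 - 73 + 20.37 - 9 = 63.67

63.67 dB


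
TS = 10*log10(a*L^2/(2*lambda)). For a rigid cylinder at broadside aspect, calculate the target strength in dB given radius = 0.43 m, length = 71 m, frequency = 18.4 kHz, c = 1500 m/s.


lambda = 1500/18400 = 0.08152 m
TS = 10*log10(0.43*71^2/(2*0.08152)) = 41.24

41.24 dB


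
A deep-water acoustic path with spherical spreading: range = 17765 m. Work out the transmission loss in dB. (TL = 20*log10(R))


TL = 20*log10(17765) = 84.99

84.99 dB


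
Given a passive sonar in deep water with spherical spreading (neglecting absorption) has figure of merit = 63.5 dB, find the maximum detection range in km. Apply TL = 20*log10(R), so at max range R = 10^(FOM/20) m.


1.5 km


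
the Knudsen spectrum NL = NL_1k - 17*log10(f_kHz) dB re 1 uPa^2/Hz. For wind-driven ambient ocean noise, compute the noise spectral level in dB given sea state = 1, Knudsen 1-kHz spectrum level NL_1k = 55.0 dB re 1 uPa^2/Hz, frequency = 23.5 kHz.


NL = NL_1k - 17*log10(f_kHz) = 55.0 - 17*log10(23.5) = 55.0 - (23.31) = 31.69

31.69 dB


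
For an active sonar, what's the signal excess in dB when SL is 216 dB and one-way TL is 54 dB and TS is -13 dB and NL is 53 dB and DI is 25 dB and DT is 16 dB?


SE = SL - 2*TL + TS - NL + DI - DT = 216 - 2*54 + (-13) - 53 + 25 - 16 = 51

51 dB


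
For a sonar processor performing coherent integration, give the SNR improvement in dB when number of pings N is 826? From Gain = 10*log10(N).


29.17 dB


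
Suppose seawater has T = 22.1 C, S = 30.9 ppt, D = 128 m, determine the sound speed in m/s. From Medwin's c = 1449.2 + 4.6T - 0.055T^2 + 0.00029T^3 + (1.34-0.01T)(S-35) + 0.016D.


c = 1449.2 + 4.6*22.1 - 0.055*22.1^2 + 0.00029*22.1^3 + (1.34 - 0.01*22.1)*(30.9 - 35) + 0.016*128 = 1524.59

1524.59 m/s


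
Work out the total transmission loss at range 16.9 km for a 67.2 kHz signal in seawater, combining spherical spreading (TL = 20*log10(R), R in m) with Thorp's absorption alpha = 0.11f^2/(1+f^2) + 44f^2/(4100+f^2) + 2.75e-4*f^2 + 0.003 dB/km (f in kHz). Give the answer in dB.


497.2 dB


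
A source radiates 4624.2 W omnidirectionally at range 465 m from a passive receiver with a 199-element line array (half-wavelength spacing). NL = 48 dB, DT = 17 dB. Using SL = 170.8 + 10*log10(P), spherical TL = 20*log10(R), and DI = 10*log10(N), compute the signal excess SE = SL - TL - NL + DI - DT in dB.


Step 1: SL = 170.8 + 10*log10(4624.2) = 207.45 dB
Step 2: TL = 20*log10(465) = 53.35 dB
Step 3: DI = 10*log10(199) = 22.99 dB
Step 4: SE = SL - TL - NL + DI - DT = 207.45 - 53.35 - 48 + 22.99 - 17 = 112.09

112.09 dB


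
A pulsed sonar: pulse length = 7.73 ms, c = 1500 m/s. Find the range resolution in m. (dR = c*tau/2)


5.7975 m


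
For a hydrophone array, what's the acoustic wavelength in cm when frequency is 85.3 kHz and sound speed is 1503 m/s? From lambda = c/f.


1.76 cm


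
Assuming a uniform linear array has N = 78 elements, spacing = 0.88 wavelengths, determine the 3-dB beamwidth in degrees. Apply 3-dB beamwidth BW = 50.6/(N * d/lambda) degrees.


BW = 50.6 / (78 * 0.88) = 50.6 / 68.64 = 0.74

0.74 deg


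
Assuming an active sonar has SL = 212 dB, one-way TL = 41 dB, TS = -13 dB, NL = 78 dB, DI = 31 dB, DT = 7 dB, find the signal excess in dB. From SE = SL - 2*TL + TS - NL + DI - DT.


SE = SL - 2*TL + TS - NL + DI - DT = 212 - 2*41 + (-13) - 78 + 31 - 7 = 63

63 dB


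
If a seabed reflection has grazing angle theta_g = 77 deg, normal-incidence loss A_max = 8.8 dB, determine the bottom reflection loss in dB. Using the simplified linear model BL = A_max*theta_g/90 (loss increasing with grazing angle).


BL = A_max * theta_g / 90 = 8.8 * 77 / 90 = 7.53

7.53 dB


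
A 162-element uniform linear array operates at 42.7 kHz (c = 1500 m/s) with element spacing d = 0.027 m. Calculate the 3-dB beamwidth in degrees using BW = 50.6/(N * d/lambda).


Step 1: lambda = 1500/42700 = 0.03513 m
Step 2: d/lambda = 0.027/0.03513 = 0.7686
Step 3: BW = 50.6/(N * d/lambda) = 50.6/(162 * 0.7686) = 0.41

0.41 deg


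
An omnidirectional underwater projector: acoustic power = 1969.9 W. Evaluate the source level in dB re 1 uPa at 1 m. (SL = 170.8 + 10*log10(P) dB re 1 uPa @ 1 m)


SL = 170.8 + 10*log10(1969.9) = 170.8 + 32.94 = 203.74

203.74 dB


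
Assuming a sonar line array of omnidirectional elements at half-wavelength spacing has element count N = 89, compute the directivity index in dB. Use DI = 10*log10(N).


DI = 10*log10(89) = 19.49

19.49 dB


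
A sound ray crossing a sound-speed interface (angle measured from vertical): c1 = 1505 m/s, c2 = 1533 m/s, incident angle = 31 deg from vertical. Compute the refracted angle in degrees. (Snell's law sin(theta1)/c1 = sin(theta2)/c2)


31.64 deg


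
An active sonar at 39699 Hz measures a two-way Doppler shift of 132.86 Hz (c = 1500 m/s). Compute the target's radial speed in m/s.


2.51 m/s


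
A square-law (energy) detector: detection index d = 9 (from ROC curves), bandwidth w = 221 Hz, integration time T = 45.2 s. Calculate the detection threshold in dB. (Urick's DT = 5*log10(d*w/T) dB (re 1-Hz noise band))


DT = 5*log10(d*w/T) = 5*log10(9 * 221 / 45.2) = 5*log10(44.0) = 8.22

8.22 dB


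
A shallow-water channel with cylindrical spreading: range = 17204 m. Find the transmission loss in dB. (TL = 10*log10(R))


42.36 dB


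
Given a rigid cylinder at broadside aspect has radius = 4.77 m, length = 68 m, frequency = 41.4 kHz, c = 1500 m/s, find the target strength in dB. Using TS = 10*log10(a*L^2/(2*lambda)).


lambda = 1500/41400 = 0.03623 m
TS = 10*log10(4.77*68^2/(2*0.03623)) = 54.83

54.83 dB


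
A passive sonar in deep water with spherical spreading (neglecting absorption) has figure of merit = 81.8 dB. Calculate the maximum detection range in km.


At max range FOM = TL, so 20*log10(R) = 81.8
R = 10^(81.8/20) = 12302.69 m = 12.3 km

12.3 km


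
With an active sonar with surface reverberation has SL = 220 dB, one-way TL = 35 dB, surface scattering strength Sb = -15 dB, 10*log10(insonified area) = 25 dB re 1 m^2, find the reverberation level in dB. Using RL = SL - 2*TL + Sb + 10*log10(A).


RL = SL - 2*TL + Sb + 10*log10(A) = 220 - 2*35 + (-15) + 25 = 160

160 dB


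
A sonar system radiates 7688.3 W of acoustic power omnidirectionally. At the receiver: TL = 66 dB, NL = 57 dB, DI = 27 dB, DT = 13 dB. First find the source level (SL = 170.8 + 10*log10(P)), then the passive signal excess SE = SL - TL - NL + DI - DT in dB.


Step 1: SL = 170.8 + 10*log10(7688.3) = 209.66 dB
Step 2: SE = SL - TL - NL + DI - DT = 209.66 - 66 - 57 + 27 - 13 = 100.66

100.66 dB


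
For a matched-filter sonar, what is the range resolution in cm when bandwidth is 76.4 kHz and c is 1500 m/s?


dR = c/(2*BW) = 1500 / (2 * 76.4e3) = 0.0098 m = 0.98 cm

0.98 cm


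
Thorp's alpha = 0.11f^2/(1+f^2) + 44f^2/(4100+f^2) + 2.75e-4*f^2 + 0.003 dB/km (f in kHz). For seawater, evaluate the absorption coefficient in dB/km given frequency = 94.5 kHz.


f^2 = 8930.25
alpha = 0.11*8930.25/(1+8930.25) + 44*8930.25/(4100+8930.25) + 2.75e-4*8930.25 + 0.003 = 32.724

32.724 dB/km


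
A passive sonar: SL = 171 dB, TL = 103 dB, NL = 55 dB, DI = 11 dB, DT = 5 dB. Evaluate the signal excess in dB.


SE = SL - TL - NL + DI - DT = 171 - 103 - 55 + 11 - 5 = 19

19 dB


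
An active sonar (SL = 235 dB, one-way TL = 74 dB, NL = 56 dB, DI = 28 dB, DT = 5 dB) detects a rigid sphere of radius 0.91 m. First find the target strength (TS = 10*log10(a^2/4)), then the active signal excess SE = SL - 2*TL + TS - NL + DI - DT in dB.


Step 1: TS = 10*log10(0.91^2/4) = -6.84 dB
Step 2: SE = SL - 2*TL + TS - NL + DI - DT = 235 - 2*74 + (-6.84) - 56 + 28 - 5 = 47.16

47.16 dB


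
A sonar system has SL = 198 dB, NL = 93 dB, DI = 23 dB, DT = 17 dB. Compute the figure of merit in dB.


FOM = SL - NL + DI - DT = 198 - 93 + 23 - 17 = 111

111 dB


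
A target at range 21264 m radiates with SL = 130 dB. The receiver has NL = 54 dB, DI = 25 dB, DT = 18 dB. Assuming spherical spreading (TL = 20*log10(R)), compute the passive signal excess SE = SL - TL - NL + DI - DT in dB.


-3.55 dB


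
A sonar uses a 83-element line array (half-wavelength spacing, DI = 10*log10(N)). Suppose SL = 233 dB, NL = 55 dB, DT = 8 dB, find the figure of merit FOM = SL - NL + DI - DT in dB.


Step 1: DI = 10*log10(83) = 19.19 dB
Step 2: FOM = SL - NL + DI - DT = 233 - 55 + 19.19 - 8 = 189.19

189.19 dB


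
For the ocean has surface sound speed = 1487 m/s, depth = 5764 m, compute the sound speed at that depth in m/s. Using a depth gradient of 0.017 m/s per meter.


c = 1487 + 0.017 * 5764 = 1584.988

1584.988 m/s


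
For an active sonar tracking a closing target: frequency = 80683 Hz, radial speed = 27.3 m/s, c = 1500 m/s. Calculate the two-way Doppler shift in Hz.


fd = 2*f*v/c = 2 * 80683 * 27.3 / 1500 = 2936.86

2936.86 Hz


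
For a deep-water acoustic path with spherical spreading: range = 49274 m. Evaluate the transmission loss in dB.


TL = 20*log10(49274) = 93.85

93.85 dB


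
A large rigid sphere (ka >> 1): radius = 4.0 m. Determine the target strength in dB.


6.02 dB


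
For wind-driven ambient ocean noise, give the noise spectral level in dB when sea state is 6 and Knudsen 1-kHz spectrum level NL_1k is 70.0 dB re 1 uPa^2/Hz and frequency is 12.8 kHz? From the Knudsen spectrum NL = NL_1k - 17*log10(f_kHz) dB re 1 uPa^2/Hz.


NL = NL_1k - 17*log10(f_kHz) = 70.0 - 17*log10(12.8) = 70.0 - (18.82) = 51.18

51.18 dB


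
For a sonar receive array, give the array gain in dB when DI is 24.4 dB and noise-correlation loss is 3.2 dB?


AG = DI - L_corr = 24.4 - 3.2 = 21.2

21.2 dB


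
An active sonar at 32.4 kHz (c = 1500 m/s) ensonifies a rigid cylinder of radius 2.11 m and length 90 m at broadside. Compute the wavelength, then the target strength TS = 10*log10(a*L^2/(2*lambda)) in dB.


Step 1: lambda = c/f = 1500/32400 = 0.0463 m
Step 2: TS = 10*log10(a*L^2/(2*lambda)) = 10*log10(2.11*90^2/(2*0.0463)) = 52.66

52.66 dB


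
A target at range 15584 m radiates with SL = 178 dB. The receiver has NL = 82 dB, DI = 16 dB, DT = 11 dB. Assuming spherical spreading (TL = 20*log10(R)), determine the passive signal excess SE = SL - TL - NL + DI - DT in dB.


Step 1: TL = 20*log10(15584) = 83.85 dB
Step 2: SE = 178 - 83.85 - 82 + 16 - 11 = 17.15

17.15 dB


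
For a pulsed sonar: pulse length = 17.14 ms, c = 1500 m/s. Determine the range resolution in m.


12.855 m


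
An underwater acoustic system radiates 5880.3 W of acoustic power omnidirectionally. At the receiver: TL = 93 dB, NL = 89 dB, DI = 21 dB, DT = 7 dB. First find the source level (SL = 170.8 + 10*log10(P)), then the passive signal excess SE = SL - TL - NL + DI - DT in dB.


Step 1: SL = 170.8 + 10*log10(5880.3) = 208.49 dB
Step 2: SE = SL - TL - NL + DI - DT = 208.49 - 93 - 89 + 21 - 7 = 40.49

40.49 dB


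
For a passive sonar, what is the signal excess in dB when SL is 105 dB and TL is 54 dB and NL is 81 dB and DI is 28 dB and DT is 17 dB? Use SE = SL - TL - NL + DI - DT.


SE = SL - TL - NL + DI - DT = 105 - 54 - 81 + 28 - 17 = -19

-19 dB


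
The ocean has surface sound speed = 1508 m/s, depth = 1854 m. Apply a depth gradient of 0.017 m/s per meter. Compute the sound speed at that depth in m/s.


1539.518 m/s


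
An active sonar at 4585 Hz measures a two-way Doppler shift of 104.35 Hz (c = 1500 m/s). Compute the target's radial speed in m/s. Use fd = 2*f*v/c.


From fd = 2*f*v/c, v = c*fd/(2*f) = 1500 * 104.35 / (2*4585) = 17.07

17.07 m/s


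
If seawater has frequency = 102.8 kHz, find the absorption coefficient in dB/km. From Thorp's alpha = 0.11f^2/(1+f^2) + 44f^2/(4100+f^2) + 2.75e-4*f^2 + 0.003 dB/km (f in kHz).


f^2 = 10567.84
alpha = 0.11*10567.84/(1+10567.84) + 44*10567.84/(4100+10567.84) + 2.75e-4*10567.84 + 0.003 = 34.72

34.72 dB/km


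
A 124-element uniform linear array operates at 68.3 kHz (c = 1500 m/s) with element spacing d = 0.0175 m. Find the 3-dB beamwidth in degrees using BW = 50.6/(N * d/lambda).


0.51 deg


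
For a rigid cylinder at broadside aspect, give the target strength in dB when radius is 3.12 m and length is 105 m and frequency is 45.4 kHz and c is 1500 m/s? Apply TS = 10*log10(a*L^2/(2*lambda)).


lambda = 1500/45400 = 0.03304 m
TS = 10*log10(3.12*105^2/(2*0.03304)) = 57.16

57.16 dB


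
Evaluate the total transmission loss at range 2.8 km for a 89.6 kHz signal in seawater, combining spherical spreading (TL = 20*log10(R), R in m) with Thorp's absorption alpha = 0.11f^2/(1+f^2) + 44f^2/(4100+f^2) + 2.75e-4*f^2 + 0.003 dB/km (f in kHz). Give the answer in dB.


Step 1 (Thorp): alpha = 0.11*8028.16/(1+8028.16) + 44*8028.16/(4100+8028.16) + 2.75e-4*8028.16 + 0.003 = 31.4463 dB/km
Step 2: TL_spread = 20*log10(2800) = 68.94 dB
Step 3: TL_abs = alpha*R = 31.4463 * 2.8 = 88.05 dB
Step 4: TL_total = 68.94 + 88.05 = 156.99

156.99 dB


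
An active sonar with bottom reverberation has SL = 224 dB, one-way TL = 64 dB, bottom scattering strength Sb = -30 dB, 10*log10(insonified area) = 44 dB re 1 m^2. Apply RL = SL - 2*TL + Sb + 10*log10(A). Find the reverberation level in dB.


RL = SL - 2*TL + Sb + 10*log10(A) = 224 - 2*64 + (-30) + 44 = 110

110 dB


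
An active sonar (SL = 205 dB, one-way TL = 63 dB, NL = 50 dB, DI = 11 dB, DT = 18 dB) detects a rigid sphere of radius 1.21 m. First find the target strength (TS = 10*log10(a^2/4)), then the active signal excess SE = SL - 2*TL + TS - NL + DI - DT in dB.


Step 1: TS = 10*log10(1.21^2/4) = -4.36 dB
Step 2: SE = SL - 2*TL + TS - NL + DI - DT = 205 - 2*63 + (-4.36) - 50 + 11 - 18 = 17.64

17.64 dB


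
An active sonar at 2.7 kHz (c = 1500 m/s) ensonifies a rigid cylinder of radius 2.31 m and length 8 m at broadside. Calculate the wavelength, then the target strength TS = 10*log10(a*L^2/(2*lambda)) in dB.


Step 1: lambda = c/f = 1500/2700 = 0.55556 m
Step 2: TS = 10*log10(a*L^2/(2*lambda)) = 10*log10(2.31*8^2/(2*0.55556)) = 21.24

21.24 dB


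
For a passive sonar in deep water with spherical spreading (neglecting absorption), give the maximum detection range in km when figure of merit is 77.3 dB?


7.33 km


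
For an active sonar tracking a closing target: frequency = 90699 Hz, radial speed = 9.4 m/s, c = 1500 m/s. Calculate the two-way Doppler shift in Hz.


fd = 2*f*v/c = 2 * 90699 * 9.4 / 1500 = 1136.76

1136.76 Hz


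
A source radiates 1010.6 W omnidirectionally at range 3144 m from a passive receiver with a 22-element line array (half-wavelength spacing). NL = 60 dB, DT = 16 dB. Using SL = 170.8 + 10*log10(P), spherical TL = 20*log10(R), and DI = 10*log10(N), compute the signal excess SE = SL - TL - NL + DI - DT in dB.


Step 1: SL = 170.8 + 10*log10(1010.6) = 200.85 dB
Step 2: TL = 20*log10(3144) = 69.95 dB
Step 3: DI = 10*log10(22) = 13.42 dB
Step 4: SE = SL - TL - NL + DI - DT = 200.85 - 69.95 - 60 + 13.42 - 16 = 68.32

68.32 dB


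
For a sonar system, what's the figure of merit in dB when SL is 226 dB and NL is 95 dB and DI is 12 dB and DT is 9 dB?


134 dB


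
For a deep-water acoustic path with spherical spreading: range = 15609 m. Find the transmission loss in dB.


83.87 dB


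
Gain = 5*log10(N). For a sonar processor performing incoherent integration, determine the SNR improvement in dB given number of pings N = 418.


13.11 dB


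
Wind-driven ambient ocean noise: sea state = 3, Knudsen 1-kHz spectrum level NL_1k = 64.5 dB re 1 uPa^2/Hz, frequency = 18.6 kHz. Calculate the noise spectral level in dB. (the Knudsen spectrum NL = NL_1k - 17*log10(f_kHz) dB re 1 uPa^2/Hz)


42.92 dB


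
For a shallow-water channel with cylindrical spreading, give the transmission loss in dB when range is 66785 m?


TL = 10*log10(66785) = 48.25

48.25 dB


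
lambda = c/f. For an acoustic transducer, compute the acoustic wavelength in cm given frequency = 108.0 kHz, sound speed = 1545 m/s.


lambda = c/f = 1545 / 108000 = 0.0143 m = 1.43 cm

1.43 cm


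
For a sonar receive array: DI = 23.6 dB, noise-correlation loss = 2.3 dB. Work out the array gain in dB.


AG = DI - L_corr = 23.6 - 2.3 = 21.3

21.3 dB


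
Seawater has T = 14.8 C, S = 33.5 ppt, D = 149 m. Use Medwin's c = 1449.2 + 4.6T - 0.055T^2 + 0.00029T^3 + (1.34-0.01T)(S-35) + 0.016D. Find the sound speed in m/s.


1506.77 m/s


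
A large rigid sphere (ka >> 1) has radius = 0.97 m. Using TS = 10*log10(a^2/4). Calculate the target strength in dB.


TS = 10*log10(0.97^2 / 4) = 10*log10(0.235225) = -6.29

-6.29 dB


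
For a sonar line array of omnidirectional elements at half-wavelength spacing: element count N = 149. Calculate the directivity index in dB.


DI = 10*log10(149) = 21.73

21.73 dB


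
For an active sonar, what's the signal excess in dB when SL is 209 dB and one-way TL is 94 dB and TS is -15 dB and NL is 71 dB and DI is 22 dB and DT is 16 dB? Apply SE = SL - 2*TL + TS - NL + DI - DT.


SE = SL - 2*TL + TS - NL + DI - DT = 209 - 2*94 + (-15) - 71 + 22 - 16 = -59

-59 dB


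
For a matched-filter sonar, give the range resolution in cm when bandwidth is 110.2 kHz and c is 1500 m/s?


dR = c/(2*BW) = 1500 / (2 * 110.2e3) = 0.0068 m = 0.68 cm

0.68 cm


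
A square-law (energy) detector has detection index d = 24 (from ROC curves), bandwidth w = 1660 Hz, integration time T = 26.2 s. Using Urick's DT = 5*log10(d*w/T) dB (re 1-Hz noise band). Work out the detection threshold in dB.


15.91 dB


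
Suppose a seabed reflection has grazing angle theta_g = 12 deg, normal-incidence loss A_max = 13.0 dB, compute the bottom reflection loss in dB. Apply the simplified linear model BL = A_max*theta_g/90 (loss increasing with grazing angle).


1.73 dB


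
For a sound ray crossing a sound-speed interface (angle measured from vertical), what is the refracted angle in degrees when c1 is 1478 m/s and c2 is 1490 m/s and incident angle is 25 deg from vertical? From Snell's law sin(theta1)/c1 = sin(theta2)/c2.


sin(theta2) = (c2/c1)*sin(theta1) = (1490/1478)*sin(25 deg) = 0.42605
theta2 = arcsin(0.42605) = 25.22

25.22 deg


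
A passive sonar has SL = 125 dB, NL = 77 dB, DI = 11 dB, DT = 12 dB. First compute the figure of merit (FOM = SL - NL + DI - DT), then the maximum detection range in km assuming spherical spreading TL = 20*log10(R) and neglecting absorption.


Step 1: FOM = SL - NL + DI - DT = 125 - 77 + 11 - 12 = 47 dB
Step 2: at max range FOM = TL = 20*log10(R), so R = 10^(47/20) = 223.87 m = 0.22 km

0.22 km
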